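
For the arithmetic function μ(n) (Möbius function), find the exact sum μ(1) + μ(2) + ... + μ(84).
Σ_{n ≤ 84} μ(n) = -4

Compute μ(n) for each 1 ≤ n ≤ 84: μ(1) = 1, μ(2) = -1, μ(3) = -1, μ(4) = 0, μ(5) = -1, μ(6) = 1, μ(7) = -1, μ(8) = 0, μ(9) = 0, μ(10) = 1, μ(11) = -1, μ(12) = 0, μ(13) = -1, μ(14) = 1, μ(15) = 1, μ(16) = 0, μ(17) = -1, μ(18) = 0, μ(19) = -1, μ(20) = 0, μ(21) = 1, μ(22) = 1, μ(23) = -1, μ(24) = 0, μ(25) = 0, μ(26) = 1, μ(27) = 0, μ(28) = 0, μ(29) = -1, μ(30) = -1, μ(31) = -1, μ(32) = 0, μ(33) = 1, μ(34) = 1, μ(35) = 1, μ(36) = 0, μ(37) = -1, μ(38) = 1, μ(39) = 1, μ(40) = 0, μ(41) = -1, μ(42) = -1, μ(43) = -1, μ(44) = 0, μ(45) = 0, μ(46) = 1, μ(47) = -1, μ(48) = 0, μ(49) = 0, μ(50) = 0, μ(51) = 1, μ(52) = 0, μ(53) = -1, μ(54) = 0, μ(55) = 1, μ(56) = 0, μ(57) = 1, μ(58) = 1, μ(59) = -1, μ(60) = 0, μ(61) = -1, μ(62) = 1, μ(63) = 0, μ(64) = 0, μ(65) = 1, μ(66) = -1, μ(67) = -1, μ(68) = 0, μ(69) = 1, μ(70) = -1, μ(71) = -1, μ(72) = 0, μ(73) = -1, μ(74) = 1, μ(75) = 0, μ(76) = 0, μ(77) = 1, μ(78) = -1, μ(79) = -1, μ(80) = 0, μ(81) = 0, μ(82) = 1, μ(83) = -1, μ(84) = 0. Summing all 84 values: -4. (Mertens function M(x) = Σ_{n ≤ x} μ(n); on average M(x) should be small (PNT ⟺ M(x) = o(x)).)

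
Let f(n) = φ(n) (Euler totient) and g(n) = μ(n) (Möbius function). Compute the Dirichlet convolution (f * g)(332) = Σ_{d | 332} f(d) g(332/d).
(φ * μ)(332) = 81

Divisors of 332: [1, 2, 4, 83, 166, 332]. For each d | 332:
  d = 1: φ(1) · μ(332/1) = 1 · 0 = 0
  d = 2: φ(2) · μ(332/2) = 1 · 1 = 1
  d = 4: φ(4) · μ(332/4) = 2 · -1 = -2
  d = 83: φ(83) · μ(332/83) = 82 · 0 = 0
  d = 166: φ(166) · μ(332/166) = 82 · -1 = -82
  d = 332: φ(332) · μ(332/332) = 164 · 1 = 164
Summing: (φ * μ)(332) = 0 + 1 + -2 + 0 + -82 + 164 = 81.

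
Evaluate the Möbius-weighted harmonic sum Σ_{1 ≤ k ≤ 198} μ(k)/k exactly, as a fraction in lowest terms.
Σ μ(k)/k = -10619956756869560313065816620548852142822454316540788251493888218559666579195/412585138412243404033282153204433423786722919328407878608465087271542530344602

Values of μ(k) for 1 ≤ k ≤ 198: μ(1) = 1, μ(2) = -1, μ(3) = -1, μ(5) = -1, μ(6) = 1, μ(7) = -1, μ(10) = 1, μ(11) = -1, μ(13) = -1, μ(14) = 1, μ(15) = 1, μ(17) = -1, μ(19) = -1, μ(21) = 1, μ(22) = 1, μ(23) = -1, μ(26) = 1, μ(29) = -1, μ(30) = -1, μ(31) = -1, μ(33) = 1, μ(34) = 1, μ(35) = 1, μ(37) = -1, μ(38) = 1, μ(39) = 1, μ(41) = -1, μ(42) = -1, μ(43) = -1, μ(46) = 1, μ(47) = -1, μ(51) = 1, μ(53) = -1, μ(55) = 1, μ(57) = 1, μ(58) = 1, μ(59) = -1, μ(61) = -1, μ(62) = 1, μ(65) = 1, μ(66) = -1, μ(67) = -1, μ(69) = 1, μ(70) = -1, μ(71) = -1, μ(73) = -1, μ(74) = 1, μ(77) = 1, μ(78) = -1, μ(79) = -1, μ(82) = 1, μ(83) = -1, μ(85) = 1, μ(86) = 1, μ(87) = 1, μ(89) = -1, μ(91) = 1, μ(93) = 1, μ(94) = 1, μ(95) = 1, μ(97) = -1, μ(101) = -1, μ(102) = -1, μ(103) = -1, μ(105) = -1, μ(106) = 1, μ(107) = -1, μ(109) = -1, μ(110) = -1, μ(111) = 1, μ(113) = -1, μ(114) = -1, μ(115) = 1, μ(118) = 1, μ(119) = 1, μ(122) = 1, μ(123) = 1, μ(127) = -1, μ(129) = 1, μ(130) = -1, μ(131) = -1, μ(133) = 1, μ(134) = 1, μ(137) = -1, μ(138) = -1, μ(139) = -1, μ(141) = 1, μ(142) = 1, μ(143) = 1, μ(145) = 1, μ(146) = 1, μ(149) = -1, μ(151) = -1, μ(154) = -1, μ(155) = 1, μ(157) = -1, μ(158) = 1, μ(159) = 1, μ(161) = 1, μ(163) = -1, μ(165) = -1, μ(166) = 1, μ(167) = -1, μ(170) = -1, μ(173) = -1, μ(174) = -1, μ(177) = 1, μ(178) = 1, μ(179) = -1, μ(181) = -1, μ(182) = -1, μ(183) = 1, μ(185) = 1, μ(186) = -1, μ(187) = 1, μ(190) = -1, μ(191) = -1, μ(193) = -1, μ(194) = 1, μ(195) = -1, μ(197) = -1, with μ = 0 on non-squarefree integers. Summing μ(k)/k for k where μ(k) ≠ 0 gives -10619956756869560313065816620548852142822454316540788251493888218559666579195/412585138412243404033282153204433423786722919328407878608465087271542530344602 ≈ -0.0257. (PNT ⟺ this sum → 0 as n → ∞.)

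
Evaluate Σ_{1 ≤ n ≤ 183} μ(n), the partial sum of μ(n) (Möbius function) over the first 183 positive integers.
Σ_{n ≤ 183} μ(n) = -4

Compute μ(n) for each 1 ≤ n ≤ 183: μ(1) = 1, μ(2) = -1, μ(3) = -1, μ(4) = 0, μ(5) = -1, μ(6) = 1, μ(7) = -1, μ(8) = 0, μ(9) = 0, μ(10) = 1, μ(11) = -1, μ(12) = 0, μ(13) = -1, μ(14) = 1, μ(15) = 1, μ(16) = 0, μ(17) = -1, μ(18) = 0, μ(19) = -1, μ(20) = 0, μ(21) = 1, μ(22) = 1, μ(23) = -1, μ(24) = 0, μ(25) = 0, μ(26) = 1, μ(27) = 0, μ(28) = 0, μ(29) = -1, μ(30) = -1, μ(31) = -1, μ(32) = 0, μ(33) = 1, μ(34) = 1, μ(35) = 1, μ(36) = 0, μ(37) = -1, μ(38) = 1, μ(39) = 1, μ(40) = 0, μ(41) = -1, μ(42) = -1, μ(43) = -1, μ(44) = 0, μ(45) = 0, μ(46) = 1, μ(47) = -1, μ(48) = 0, μ(49) = 0, μ(50) = 0, μ(51) = 1, μ(52) = 0, μ(53) = -1, μ(54) = 0, μ(55) = 1, μ(56) = 0, μ(57) = 1, μ(58) = 1, μ(59) = -1, μ(60) = 0, μ(61) = -1, μ(62) = 1, μ(63) = 0, μ(64) = 0, μ(65) = 1, μ(66) = -1, μ(67) = -1, μ(68) = 0, μ(69) = 1, μ(70) = -1, μ(71) = -1, μ(72) = 0, μ(73) = -1, μ(74) = 1, μ(75) = 0, μ(76) = 0, μ(77) = 1, μ(78) = -1, μ(79) = -1, μ(80) = 0, μ(81) = 0, μ(82) = 1, μ(83) = -1, μ(84) = 0, μ(85) = 1, μ(86) = 1, μ(87) = 1, μ(88) = 0, μ(89) = -1, μ(90) = 0, μ(91) = 1, μ(92) = 0, μ(93) = 1, μ(94) = 1, μ(95) = 1, μ(96) = 0, μ(97) = -1, μ(98) = 0, μ(99) = 0, μ(100) = 0, μ(101) = -1, μ(102) = -1, μ(103) = -1, μ(104) = 0, μ(105) = -1, μ(106) = 1, μ(107) = -1, μ(108) = 0, μ(109) = -1, μ(110) = -1, μ(111) = 1, μ(112) = 0, μ(113) = -1, μ(114) = -1, μ(115) = 1, μ(116) = 0, μ(117) = 0, μ(118) = 1, μ(119) = 1, μ(120) = 0, μ(121) = 0, μ(122) = 1, μ(123) = 1, μ(124) = 0, μ(125) = 0, μ(126) = 0, μ(127) = -1, μ(128) = 0, μ(129) = 1, μ(130) = -1, μ(131) = -1, μ(132) = 0, μ(133) = 1, μ(134) = 1, μ(135) = 0, μ(136) = 0, μ(137) = -1, μ(138) = -1, μ(139) = -1, μ(140) = 0, μ(141) = 1, μ(142) = 1, μ(143) = 1, μ(144) = 0, μ(145) = 1, μ(146) = 1, μ(147) = 0, μ(148) = 0, μ(149) = -1, μ(150) = 0, μ(151) = -1, μ(152) = 0, μ(153) = 0, μ(154) = -1, μ(155) = 1, μ(156) = 0, μ(157) = -1, μ(158) = 1, μ(159) = 1, μ(160) = 0, μ(161) = 1, μ(162) = 0, μ(163) = -1, μ(164) = 0, μ(165) = -1, μ(166) = 1, μ(167) = -1, μ(168) = 0, μ(169) = 0, μ(170) = -1, μ(171) = 0, μ(172) = 0, μ(173) = -1, μ(174) = -1, μ(175) = 0, μ(176) = 0, μ(177) = 1, μ(178) = 1, μ(179) = -1, μ(180) = 0, μ(181) = -1, μ(182) = -1, μ(183) = 1. Summing all 183 values: -4. (Mertens function M(x) = Σ_{n ≤ x} μ(n); on average M(x) should be small (PNT ⟺ M(x) = o(x)).)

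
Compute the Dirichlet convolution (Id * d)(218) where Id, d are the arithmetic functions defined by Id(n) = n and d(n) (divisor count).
(Id * d)(218) = 444

Divisors of 218: [1, 2, 109, 218]. For each d | 218:
  d = 1: Id(1) · d(218/1) = 1 · 4 = 4
  d = 2: Id(2) · d(218/2) = 2 · 2 = 4
  d = 109: Id(109) · d(218/109) = 109 · 2 = 218
  d = 218: Id(218) · d(218/218) = 218 · 1 = 218
Summing: (Id * d)(218) = 4 + 4 + 218 + 218 = 444.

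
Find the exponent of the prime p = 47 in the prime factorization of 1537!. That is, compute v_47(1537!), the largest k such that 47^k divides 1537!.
v_47(1537!) = 32

Legendre's formula: v_p(n!) = Σ_{k ≥ 1} ⌊n / p^k⌋. For p = 47, n = 1537, the terms are:
  ⌊1537/47^1⌋ = ⌊1537/47⌋ = 32
(the next term ⌊1537/47^2⌋ = 0, terminating the sum). Summing: v_47(1537!) = 32 = 32.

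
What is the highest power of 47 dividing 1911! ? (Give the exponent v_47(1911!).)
v_47(1911!) = 40

Legendre's formula: v_p(n!) = Σ_{k ≥ 1} ⌊n / p^k⌋. For p = 47, n = 1911, the terms are:
  ⌊1911/47^1⌋ = ⌊1911/47⌋ = 40
(the next term ⌊1911/47^2⌋ = 0, terminating the sum). Summing: v_47(1911!) = 40 = 40.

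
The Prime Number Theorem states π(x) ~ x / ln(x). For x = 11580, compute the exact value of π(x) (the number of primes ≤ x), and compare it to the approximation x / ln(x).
π(11580) = 1393;  x/ln(x) ≈ 1237.57;  relative error ≈ 11.16%.

Directly count primes up to 11580: π(11580) = 1393. The PNT approximation gives 11580/ln(11580) ≈ 11580/9.35703 ≈ 1237.57. Relative error (π(x) − x/ln(x)) / π(x) ≈ 11.16%; the approximation is known to undercount slightly (Li(x) is a better estimate).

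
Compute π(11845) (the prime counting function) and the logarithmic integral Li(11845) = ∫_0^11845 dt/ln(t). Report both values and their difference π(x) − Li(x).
π(11845) = 1421;  Li(11845) ≈ 1444.59;  π(x) − Li(x) ≈ -23.59.

Direct count of primes ≤ 11845 gives π(11845) = 1421. Numerical evaluation of the logarithmic integral gives Li(11845) ≈ 1444.59. The difference π(x) − Li(x) ≈ -23.59 is typically negative for small/moderate x (Li(x) overestimates), though Littlewood's theorem shows this sign changes infinitely often.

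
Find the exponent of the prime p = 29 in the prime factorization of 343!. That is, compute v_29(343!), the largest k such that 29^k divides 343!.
v_29(343!) = 11

Legendre's formula: v_p(n!) = Σ_{k ≥ 1} ⌊n / p^k⌋. For p = 29, n = 343, the terms are:
  ⌊343/29^1⌋ = ⌊343/29⌋ = 11
(the next term ⌊343/29^2⌋ = 0, terminating the sum). Summing: v_29(343!) = 11 = 11.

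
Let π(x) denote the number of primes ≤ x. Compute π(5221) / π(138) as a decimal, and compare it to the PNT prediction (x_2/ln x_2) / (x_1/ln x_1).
π(5221)/π(138) = 693/33 ≈ 21.0000;  PNT prediction ≈ 21.7763.

π(138) = 33 and π(5221) = 693, so π(5221)/π(138) ≈ 21.0000. The PNT-predicted ratio is (5221/ln(5221)) / (138/ln(138)) ≈ 21.7763. The two agree to within a few percent, as expected.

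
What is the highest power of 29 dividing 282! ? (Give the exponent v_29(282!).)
v_29(282!) = 9

Legendre's formula: v_p(n!) = Σ_{k ≥ 1} ⌊n / p^k⌋. For p = 29, n = 282, the terms are:
  ⌊282/29^1⌋ = ⌊282/29⌋ = 9
(the next term ⌊282/29^2⌋ = 0, terminating the sum). Summing: v_29(282!) = 9 = 9.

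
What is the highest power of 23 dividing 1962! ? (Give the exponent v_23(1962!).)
v_23(1962!) = 88

Legendre's formula: v_p(n!) = Σ_{k ≥ 1} ⌊n / p^k⌋. For p = 23, n = 1962, the terms are:
  ⌊1962/23^1⌋ = ⌊1962/23⌋ = 85
  ⌊1962/23^2⌋ = ⌊1962/529⌋ = 3
(the next term ⌊1962/23^3⌋ = 0, terminating the sum). Summing: v_23(1962!) = 85 + 3 = 88.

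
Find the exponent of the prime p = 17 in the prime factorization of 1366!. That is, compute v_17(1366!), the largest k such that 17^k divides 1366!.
v_17(1366!) = 84

Legendre's formula: v_p(n!) = Σ_{k ≥ 1} ⌊n / p^k⌋. For p = 17, n = 1366, the terms are:
  ⌊1366/17^1⌋ = ⌊1366/17⌋ = 80
  ⌊1366/17^2⌋ = ⌊1366/289⌋ = 4
(the next term ⌊1366/17^3⌋ = 0, terminating the sum). Summing: v_17(1366!) = 80 + 4 = 84.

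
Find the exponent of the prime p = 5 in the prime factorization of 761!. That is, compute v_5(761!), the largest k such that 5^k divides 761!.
v_5(761!) = 189

Legendre's formula: v_p(n!) = Σ_{k ≥ 1} ⌊n / p^k⌋. For p = 5, n = 761, the terms are:
  ⌊761/5^1⌋ = ⌊761/5⌋ = 152
  ⌊761/5^2⌋ = ⌊761/25⌋ = 30
  ⌊761/5^3⌋ = ⌊761/125⌋ = 6
  ⌊761/5^4⌋ = ⌊761/625⌋ = 1
(the next term ⌊761/5^5⌋ = 0, terminating the sum). Summing: v_5(761!) = 152 + 30 + 6 + 1 = 189.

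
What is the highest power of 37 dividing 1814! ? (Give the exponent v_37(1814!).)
v_37(1814!) = 50

Legendre's formula: v_p(n!) = Σ_{k ≥ 1} ⌊n / p^k⌋. For p = 37, n = 1814, the terms are:
  ⌊1814/37^1⌋ = ⌊1814/37⌋ = 49
  ⌊1814/37^2⌋ = ⌊1814/1369⌋ = 1
(the next term ⌊1814/37^3⌋ = 0, terminating the sum). Summing: v_37(1814!) = 49 + 1 = 50.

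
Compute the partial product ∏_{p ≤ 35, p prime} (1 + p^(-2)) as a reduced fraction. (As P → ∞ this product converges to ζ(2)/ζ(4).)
∏ = 7292191856800000/4827887490090357

The primes p ≤ 35 are [2, 3, 5, 7, 11, 13, 17, 19, 23, 29, 31]. For each, (1 + 1/p^2) = (p^2 + 1)/p^2. Multiplying these fractions over p ∈ [2, 3, 5, 7, 11, 13, 17, 19, 23, 29, 31] gives 7292191856800000/4827887490090357. (In the limit P → ∞ this tends to ζ(2)/ζ(4).)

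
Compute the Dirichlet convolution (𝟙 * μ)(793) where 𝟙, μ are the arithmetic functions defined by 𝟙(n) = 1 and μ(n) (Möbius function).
(𝟙 * μ)(793) = 0

Divisors of 793: [1, 13, 61, 793]. For each d | 793:
  d = 1: 𝟙(1) · μ(793/1) = 1 · 1 = 1
  d = 13: 𝟙(13) · μ(793/13) = 1 · -1 = -1
  d = 61: 𝟙(61) · μ(793/61) = 1 · -1 = -1
  d = 793: 𝟙(793) · μ(793/793) = 1 · 1 = 1
Summing: (𝟙 * μ)(793) = 1 + -1 + -1 + 1 = 0.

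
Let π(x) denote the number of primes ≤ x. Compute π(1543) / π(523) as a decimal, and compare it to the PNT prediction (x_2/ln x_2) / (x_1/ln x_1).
π(1543)/π(523) = 243/99 ≈ 2.4545;  PNT prediction ≈ 2.5155.

π(523) = 99 and π(1543) = 243, so π(1543)/π(523) ≈ 2.4545. The PNT-predicted ratio is (1543/ln(1543)) / (523/ln(523)) ≈ 2.5155. The two agree to within a few percent, as expected.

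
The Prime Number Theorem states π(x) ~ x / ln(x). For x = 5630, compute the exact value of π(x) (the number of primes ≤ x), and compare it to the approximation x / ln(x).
π(5630) = 739;  x/ln(x) ≈ 651.93;  relative error ≈ 11.78%.

Directly count primes up to 5630: π(5630) = 739. The PNT approximation gives 5630/ln(5630) ≈ 5630/8.63586 ≈ 651.93. Relative error (π(x) − x/ln(x)) / π(x) ≈ 11.78%; the approximation is known to undercount slightly (Li(x) is a better estimate).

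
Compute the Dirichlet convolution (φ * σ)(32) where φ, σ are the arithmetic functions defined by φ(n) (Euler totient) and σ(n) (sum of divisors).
(φ * σ)(32) = 192

Divisors of 32: [1, 2, 4, 8, 16, 32]. For each d | 32:
  d = 1: φ(1) · σ(32/1) = 1 · 63 = 63
  d = 2: φ(2) · σ(32/2) = 1 · 31 = 31
  d = 4: φ(4) · σ(32/4) = 2 · 15 = 30
  d = 8: φ(8) · σ(32/8) = 4 · 7 = 28
  d = 16: φ(16) · σ(32/16) = 8 · 3 = 24
  d = 32: φ(32) · σ(32/32) = 16 · 1 = 16
Summing: (φ * σ)(32) = 63 + 31 + 30 + 28 + 24 + 16 = 192.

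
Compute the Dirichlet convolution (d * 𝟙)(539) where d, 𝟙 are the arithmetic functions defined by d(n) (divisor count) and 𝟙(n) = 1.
(d * 𝟙)(539) = 18

Divisors of 539: [1, 7, 11, 49, 77, 539]. For each d | 539:
  d = 1: d(1) · 𝟙(539/1) = 1 · 1 = 1
  d = 7: d(7) · 𝟙(539/7) = 2 · 1 = 2
  d = 11: d(11) · 𝟙(539/11) = 2 · 1 = 2
  d = 49: d(49) · 𝟙(539/49) = 3 · 1 = 3
  d = 77: d(77) · 𝟙(539/77) = 4 · 1 = 4
  d = 539: d(539) · 𝟙(539/539) = 6 · 1 = 6
Summing: (d * 𝟙)(539) = 1 + 2 + 2 + 3 + 4 + 6 = 18.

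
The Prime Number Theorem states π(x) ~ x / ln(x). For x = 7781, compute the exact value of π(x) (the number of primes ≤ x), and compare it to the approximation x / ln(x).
π(7781) = 985;  x/ln(x) ≈ 868.47;  relative error ≈ 11.83%.

Directly count primes up to 7781: π(7781) = 985. The PNT approximation gives 7781/ln(7781) ≈ 7781/8.95944 ≈ 868.47. Relative error (π(x) − x/ln(x)) / π(x) ≈ 11.83%; the approximation is known to undercount slightly (Li(x) is a better estimate).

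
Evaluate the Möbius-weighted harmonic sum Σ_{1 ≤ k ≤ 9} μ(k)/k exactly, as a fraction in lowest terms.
Σ μ(k)/k = -1/105

Values of μ(k) for 1 ≤ k ≤ 9: μ(1) = 1, μ(2) = -1, μ(3) = -1, μ(5) = -1, μ(6) = 1, μ(7) = -1, with μ = 0 on non-squarefree integers. Summing μ(k)/k for k where μ(k) ≠ 0 gives -1/105 ≈ -0.0095. (PNT ⟺ this sum → 0 as n → ∞.)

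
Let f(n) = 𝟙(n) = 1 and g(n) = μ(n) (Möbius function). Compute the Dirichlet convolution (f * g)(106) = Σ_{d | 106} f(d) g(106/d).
(𝟙 * μ)(106) = 0

Divisors of 106: [1, 2, 53, 106]. For each d | 106:
  d = 1: 𝟙(1) · μ(106/1) = 1 · 1 = 1
  d = 2: 𝟙(2) · μ(106/2) = 1 · -1 = -1
  d = 53: 𝟙(53) · μ(106/53) = 1 · -1 = -1
  d = 106: 𝟙(106) · μ(106/106) = 1 · 1 = 1
Summing: (𝟙 * μ)(106) = 1 + -1 + -1 + 1 = 0.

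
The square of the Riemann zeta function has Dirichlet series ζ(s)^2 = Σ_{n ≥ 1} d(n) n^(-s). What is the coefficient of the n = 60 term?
d(60) = 12

ζ(s)^2 = (Σ 1/m^s)(Σ 1/k^s). The coefficient of 1/n^s in the product is the number of ordered pairs (m, k) with mk = n, which equals d(n). For n = 60, divisors are [1, 2, 3, 4, 5, 6, 10, 12, 15, 20, 30, 60], so d(60) = 12.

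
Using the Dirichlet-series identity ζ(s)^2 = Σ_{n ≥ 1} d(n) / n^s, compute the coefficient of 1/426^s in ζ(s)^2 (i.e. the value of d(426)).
d(426) = 8

ζ(s)^2 = (Σ 1/m^s)(Σ 1/k^s). The coefficient of 1/n^s in the product is the number of ordered pairs (m, k) with mk = n, which equals d(n). For n = 426, divisors are [1, 2, 3, 6, 71, 142, 213, 426], so d(426) = 8.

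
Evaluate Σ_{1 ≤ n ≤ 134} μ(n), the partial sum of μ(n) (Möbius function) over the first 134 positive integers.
Σ_{n ≤ 134} μ(n) = -1

Compute μ(n) for each 1 ≤ n ≤ 134: μ(1) = 1, μ(2) = -1, μ(3) = -1, μ(4) = 0, μ(5) = -1, μ(6) = 1, μ(7) = -1, μ(8) = 0, μ(9) = 0, μ(10) = 1, μ(11) = -1, μ(12) = 0, μ(13) = -1, μ(14) = 1, μ(15) = 1, μ(16) = 0, μ(17) = -1, μ(18) = 0, μ(19) = -1, μ(20) = 0, μ(21) = 1, μ(22) = 1, μ(23) = -1, μ(24) = 0, μ(25) = 0, μ(26) = 1, μ(27) = 0, μ(28) = 0, μ(29) = -1, μ(30) = -1, μ(31) = -1, μ(32) = 0, μ(33) = 1, μ(34) = 1, μ(35) = 1, μ(36) = 0, μ(37) = -1, μ(38) = 1, μ(39) = 1, μ(40) = 0, μ(41) = -1, μ(42) = -1, μ(43) = -1, μ(44) = 0, μ(45) = 0, μ(46) = 1, μ(47) = -1, μ(48) = 0, μ(49) = 0, μ(50) = 0, μ(51) = 1, μ(52) = 0, μ(53) = -1, μ(54) = 0, μ(55) = 1, μ(56) = 0, μ(57) = 1, μ(58) = 1, μ(59) = -1, μ(60) = 0, μ(61) = -1, μ(62) = 1, μ(63) = 0, μ(64) = 0, μ(65) = 1, μ(66) = -1, μ(67) = -1, μ(68) = 0, μ(69) = 1, μ(70) = -1, μ(71) = -1, μ(72) = 0, μ(73) = -1, μ(74) = 1, μ(75) = 0, μ(76) = 0, μ(77) = 1, μ(78) = -1, μ(79) = -1, μ(80) = 0, μ(81) = 0, μ(82) = 1, μ(83) = -1, μ(84) = 0, μ(85) = 1, μ(86) = 1, μ(87) = 1, μ(88) = 0, μ(89) = -1, μ(90) = 0, μ(91) = 1, μ(92) = 0, μ(93) = 1, μ(94) = 1, μ(95) = 1, μ(96) = 0, μ(97) = -1, μ(98) = 0, μ(99) = 0, μ(100) = 0, μ(101) = -1, μ(102) = -1, μ(103) = -1, μ(104) = 0, μ(105) = -1, μ(106) = 1, μ(107) = -1, μ(108) = 0, μ(109) = -1, μ(110) = -1, μ(111) = 1, μ(112) = 0, μ(113) = -1, μ(114) = -1, μ(115) = 1, μ(116) = 0, μ(117) = 0, μ(118) = 1, μ(119) = 1, μ(120) = 0, μ(121) = 0, μ(122) = 1, μ(123) = 1, μ(124) = 0, μ(125) = 0, μ(126) = 0, μ(127) = -1, μ(128) = 0, μ(129) = 1, μ(130) = -1, μ(131) = -1, μ(132) = 0, μ(133) = 1, μ(134) = 1. Summing all 134 values: -1. (Mertens function M(x) = Σ_{n ≤ x} μ(n); on average M(x) should be small (PNT ⟺ M(x) = o(x)).)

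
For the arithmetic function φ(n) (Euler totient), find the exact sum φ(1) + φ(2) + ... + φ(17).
Σ_{n ≤ 17} φ(n) = 96

Compute φ(n) for each 1 ≤ n ≤ 17: φ(1) = 1, φ(2) = 1, φ(3) = 2, φ(4) = 2, φ(5) = 4, φ(6) = 2, φ(7) = 6, φ(8) = 4, φ(9) = 6, φ(10) = 4, φ(11) = 10, φ(12) = 4, φ(13) = 12, φ(14) = 6, φ(15) = 8, φ(16) = 8, φ(17) = 16. Summing all 17 values: 96. (Average order: Σ_{n ≤ x} φ(n) ~ (3/π²) x². For x = 17, (3/π²)·17² ≈ 87.85.)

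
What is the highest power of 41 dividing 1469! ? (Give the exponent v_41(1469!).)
v_41(1469!) = 35

Legendre's formula: v_p(n!) = Σ_{k ≥ 1} ⌊n / p^k⌋. For p = 41, n = 1469, the terms are:
  ⌊1469/41^1⌋ = ⌊1469/41⌋ = 35
(the next term ⌊1469/41^2⌋ = 0, terminating the sum). Summing: v_41(1469!) = 35 = 35.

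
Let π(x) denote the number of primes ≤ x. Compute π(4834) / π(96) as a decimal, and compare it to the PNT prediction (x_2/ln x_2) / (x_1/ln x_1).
π(4834)/π(96) = 650/24 ≈ 27.0833;  PNT prediction ≈ 27.0921.

π(96) = 24 and π(4834) = 650, so π(4834)/π(96) ≈ 27.0833. The PNT-predicted ratio is (4834/ln(4834)) / (96/ln(96)) ≈ 27.0921. The two agree to within a few percent, as expected.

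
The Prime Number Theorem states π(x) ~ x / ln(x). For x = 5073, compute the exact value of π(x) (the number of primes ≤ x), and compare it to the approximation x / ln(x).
π(5073) = 677;  x/ln(x) ≈ 594.61;  relative error ≈ 12.17%.

Directly count primes up to 5073: π(5073) = 677. The PNT approximation gives 5073/ln(5073) ≈ 5073/8.53169 ≈ 594.61. Relative error (π(x) − x/ln(x)) / π(x) ≈ 12.17%; the approximation is known to undercount slightly (Li(x) is a better estimate).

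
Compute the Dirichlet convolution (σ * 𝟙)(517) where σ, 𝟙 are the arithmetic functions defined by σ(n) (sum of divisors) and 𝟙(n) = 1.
(σ * 𝟙)(517) = 637

Divisors of 517: [1, 11, 47, 517]. For each d | 517:
  d = 1: σ(1) · 𝟙(517/1) = 1 · 1 = 1
  d = 11: σ(11) · 𝟙(517/11) = 12 · 1 = 12
  d = 47: σ(47) · 𝟙(517/47) = 48 · 1 = 48
  d = 517: σ(517) · 𝟙(517/517) = 576 · 1 = 576
Summing: (σ * 𝟙)(517) = 1 + 12 + 48 + 576 = 637.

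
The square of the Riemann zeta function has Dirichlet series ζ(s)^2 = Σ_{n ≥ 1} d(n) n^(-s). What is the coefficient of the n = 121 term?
d(121) = 3

ζ(s)^2 = (Σ 1/m^s)(Σ 1/k^s). The coefficient of 1/n^s in the product is the number of ordered pairs (m, k) with mk = n, which equals d(n). For n = 121, divisors are [1, 11, 121], so d(121) = 3.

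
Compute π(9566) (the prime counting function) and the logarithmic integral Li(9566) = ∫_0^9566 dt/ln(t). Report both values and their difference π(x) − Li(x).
π(9566) = 1183;  Li(9566) ≈ 1198.90;  π(x) − Li(x) ≈ -15.90.

Direct count of primes ≤ 9566 gives π(9566) = 1183. Numerical evaluation of the logarithmic integral gives Li(9566) ≈ 1198.90. The difference π(x) − Li(x) ≈ -15.90 is typically negative for small/moderate x (Li(x) overestimates), though Littlewood's theorem shows this sign changes infinitely often.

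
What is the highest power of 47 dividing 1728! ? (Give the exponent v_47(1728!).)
v_47(1728!) = 36

Legendre's formula: v_p(n!) = Σ_{k ≥ 1} ⌊n / p^k⌋. For p = 47, n = 1728, the terms are:
  ⌊1728/47^1⌋ = ⌊1728/47⌋ = 36
(the next term ⌊1728/47^2⌋ = 0, terminating the sum). Summing: v_47(1728!) = 36 = 36.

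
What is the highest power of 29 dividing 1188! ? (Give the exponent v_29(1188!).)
v_29(1188!) = 41

Legendre's formula: v_p(n!) = Σ_{k ≥ 1} ⌊n / p^k⌋. For p = 29, n = 1188, the terms are:
  ⌊1188/29^1⌋ = ⌊1188/29⌋ = 40
  ⌊1188/29^2⌋ = ⌊1188/841⌋ = 1
(the next term ⌊1188/29^3⌋ = 0, terminating the sum). Summing: v_29(1188!) = 40 + 1 = 41.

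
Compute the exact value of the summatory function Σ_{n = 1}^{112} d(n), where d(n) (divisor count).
Σ_{n ≤ 112} d(n) = 552

Compute d(n) for each 1 ≤ n ≤ 112: d(1) = 1, d(2) = 2, d(3) = 2, d(4) = 3, d(5) = 2, d(6) = 4, d(7) = 2, d(8) = 4, d(9) = 3, d(10) = 4, d(11) = 2, d(12) = 6, d(13) = 2, d(14) = 4, d(15) = 4, d(16) = 5, d(17) = 2, d(18) = 6, d(19) = 2, d(20) = 6, d(21) = 4, d(22) = 4, d(23) = 2, d(24) = 8, d(25) = 3, d(26) = 4, d(27) = 4, d(28) = 6, d(29) = 2, d(30) = 8, d(31) = 2, d(32) = 6, d(33) = 4, d(34) = 4, d(35) = 4, d(36) = 9, d(37) = 2, d(38) = 4, d(39) = 4, d(40) = 8, d(41) = 2, d(42) = 8, d(43) = 2, d(44) = 6, d(45) = 6, d(46) = 4, d(47) = 2, d(48) = 10, d(49) = 3, d(50) = 6, d(51) = 4, d(52) = 6, d(53) = 2, d(54) = 8, d(55) = 4, d(56) = 8, d(57) = 4, d(58) = 4, d(59) = 2, d(60) = 12, d(61) = 2, d(62) = 4, d(63) = 6, d(64) = 7, d(65) = 4, d(66) = 8, d(67) = 2, d(68) = 6, d(69) = 4, d(70) = 8, d(71) = 2, d(72) = 12, d(73) = 2, d(74) = 4, d(75) = 6, d(76) = 6, d(77) = 4, d(78) = 8, d(79) = 2, d(80) = 10, d(81) = 5, d(82) = 4, d(83) = 2, d(84) = 12, d(85) = 4, d(86) = 4, d(87) = 4, d(88) = 8, d(89) = 2, d(90) = 12, d(91) = 4, d(92) = 6, d(93) = 4, d(94) = 4, d(95) = 4, d(96) = 12, d(97) = 2, d(98) = 6, d(99) = 6, d(100) = 9, d(101) = 2, d(102) = 8, d(103) = 2, d(104) = 8, d(105) = 8, d(106) = 4, d(107) = 2, d(108) = 12, d(109) = 2, d(110) = 8, d(111) = 4, d(112) = 10. Summing all 112 values: 552. (Dirichlet's divisor formula: Σ_{n ≤ x} d(n) = x ln(x) + (2γ − 1) x + O(√x). For x = 112, the asymptotic estimate is ≈ 545.77.)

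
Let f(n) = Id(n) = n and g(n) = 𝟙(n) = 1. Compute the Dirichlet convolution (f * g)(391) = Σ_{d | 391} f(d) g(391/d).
(Id * 𝟙)(391) = 432

Divisors of 391: [1, 17, 23, 391]. For each d | 391:
  d = 1: Id(1) · 𝟙(391/1) = 1 · 1 = 1
  d = 17: Id(17) · 𝟙(391/17) = 17 · 1 = 17
  d = 23: Id(23) · 𝟙(391/23) = 23 · 1 = 23
  d = 391: Id(391) · 𝟙(391/391) = 391 · 1 = 391
Summing: (Id * 𝟙)(391) = 1 + 17 + 23 + 391 = 432.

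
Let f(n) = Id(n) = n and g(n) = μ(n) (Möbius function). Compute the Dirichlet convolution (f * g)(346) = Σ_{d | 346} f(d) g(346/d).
(Id * μ)(346) = 172

Divisors of 346: [1, 2, 173, 346]. For each d | 346:
  d = 1: Id(1) · μ(346/1) = 1 · 1 = 1
  d = 2: Id(2) · μ(346/2) = 2 · -1 = -2
  d = 173: Id(173) · μ(346/173) = 173 · -1 = -173
  d = 346: Id(346) · μ(346/346) = 346 · 1 = 346
Summing: (Id * μ)(346) = 1 + -2 + -173 + 346 = 172.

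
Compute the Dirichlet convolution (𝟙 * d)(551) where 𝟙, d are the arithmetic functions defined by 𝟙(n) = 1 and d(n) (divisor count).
(𝟙 * d)(551) = 9

Divisors of 551: [1, 19, 29, 551]. For each d | 551:
  d = 1: 𝟙(1) · d(551/1) = 1 · 4 = 4
  d = 19: 𝟙(19) · d(551/19) = 1 · 2 = 2
  d = 29: 𝟙(29) · d(551/29) = 1 · 2 = 2
  d = 551: 𝟙(551) · d(551/551) = 1 · 1 = 1
Summing: (𝟙 * d)(551) = 4 + 2 + 2 + 1 = 9.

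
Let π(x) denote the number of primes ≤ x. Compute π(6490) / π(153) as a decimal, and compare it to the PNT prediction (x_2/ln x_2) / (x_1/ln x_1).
π(6490)/π(153) = 841/36 ≈ 23.3611;  PNT prediction ≈ 24.3087.

π(153) = 36 and π(6490) = 841, so π(6490)/π(153) ≈ 23.3611. The PNT-predicted ratio is (6490/ln(6490)) / (153/ln(153)) ≈ 24.3087. The two agree to within a few percent, as expected.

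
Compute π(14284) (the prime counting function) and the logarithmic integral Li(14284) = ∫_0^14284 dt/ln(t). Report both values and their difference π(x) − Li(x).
π(14284) = 1676;  Li(14284) ≈ 1701.98;  π(x) − Li(x) ≈ -25.98.

Direct count of primes ≤ 14284 gives π(14284) = 1676. Numerical evaluation of the logarithmic integral gives Li(14284) ≈ 1701.98. The difference π(x) − Li(x) ≈ -25.98 is typically negative for small/moderate x (Li(x) overestimates), though Littlewood's theorem shows this sign changes infinitely often.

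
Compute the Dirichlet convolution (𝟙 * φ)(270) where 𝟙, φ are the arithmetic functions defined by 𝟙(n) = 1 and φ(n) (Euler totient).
(𝟙 * φ)(270) = 270

Divisors of 270: [1, 2, 3, 5, 6, 9, 10, 15, 18, 27, 30, 45, 54, 90, 135, 270]. For each d | 270:
  d = 1: 𝟙(1) · φ(270/1) = 1 · 72 = 72
  d = 2: 𝟙(2) · φ(270/2) = 1 · 72 = 72
  d = 3: 𝟙(3) · φ(270/3) = 1 · 24 = 24
  d = 5: 𝟙(5) · φ(270/5) = 1 · 18 = 18
  d = 6: 𝟙(6) · φ(270/6) = 1 · 24 = 24
  d = 9: 𝟙(9) · φ(270/9) = 1 · 8 = 8
  d = 10: 𝟙(10) · φ(270/10) = 1 · 18 = 18
  d = 15: 𝟙(15) · φ(270/15) = 1 · 6 = 6
  d = 18: 𝟙(18) · φ(270/18) = 1 · 8 = 8
  d = 27: 𝟙(27) · φ(270/27) = 1 · 4 = 4
  d = 30: 𝟙(30) · φ(270/30) = 1 · 6 = 6
  d = 45: 𝟙(45) · φ(270/45) = 1 · 2 = 2
  d = 54: 𝟙(54) · φ(270/54) = 1 · 4 = 4
  d = 90: 𝟙(90) · φ(270/90) = 1 · 2 = 2
  d = 135: 𝟙(135) · φ(270/135) = 1 · 1 = 1
  d = 270: 𝟙(270) · φ(270/270) = 1 · 1 = 1
Summing: (𝟙 * φ)(270) = 72 + 72 + 24 + 18 + 24 + 8 + 18 + 6 + 8 + 4 + 6 + 2 + 4 + 2 + 1 + 1 = 270.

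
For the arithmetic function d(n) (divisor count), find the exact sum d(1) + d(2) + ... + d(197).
Σ_{n ≤ 197} d(n) = 1072

Compute d(n) for each 1 ≤ n ≤ 197: d(1) = 1, d(2) = 2, d(3) = 2, d(4) = 3, d(5) = 2, d(6) = 4, d(7) = 2, d(8) = 4, d(9) = 3, d(10) = 4, d(11) = 2, d(12) = 6, d(13) = 2, d(14) = 4, d(15) = 4, d(16) = 5, d(17) = 2, d(18) = 6, d(19) = 2, d(20) = 6, d(21) = 4, d(22) = 4, d(23) = 2, d(24) = 8, d(25) = 3, d(26) = 4, d(27) = 4, d(28) = 6, d(29) = 2, d(30) = 8, d(31) = 2, d(32) = 6, d(33) = 4, d(34) = 4, d(35) = 4, d(36) = 9, d(37) = 2, d(38) = 4, d(39) = 4, d(40) = 8, d(41) = 2, d(42) = 8, d(43) = 2, d(44) = 6, d(45) = 6, d(46) = 4, d(47) = 2, d(48) = 10, d(49) = 3, d(50) = 6, d(51) = 4, d(52) = 6, d(53) = 2, d(54) = 8, d(55) = 4, d(56) = 8, d(57) = 4, d(58) = 4, d(59) = 2, d(60) = 12, d(61) = 2, d(62) = 4, d(63) = 6, d(64) = 7, d(65) = 4, d(66) = 8, d(67) = 2, d(68) = 6, d(69) = 4, d(70) = 8, d(71) = 2, d(72) = 12, d(73) = 2, d(74) = 4, d(75) = 6, d(76) = 6, d(77) = 4, d(78) = 8, d(79) = 2, d(80) = 10, d(81) = 5, d(82) = 4, d(83) = 2, d(84) = 12, d(85) = 4, d(86) = 4, d(87) = 4, d(88) = 8, d(89) = 2, d(90) = 12, d(91) = 4, d(92) = 6, d(93) = 4, d(94) = 4, d(95) = 4, d(96) = 12, d(97) = 2, d(98) = 6, d(99) = 6, d(100) = 9, d(101) = 2, d(102) = 8, d(103) = 2, d(104) = 8, d(105) = 8, d(106) = 4, d(107) = 2, d(108) = 12, d(109) = 2, d(110) = 8, d(111) = 4, d(112) = 10, d(113) = 2, d(114) = 8, d(115) = 4, d(116) = 6, d(117) = 6, d(118) = 4, d(119) = 4, d(120) = 16, d(121) = 3, d(122) = 4, d(123) = 4, d(124) = 6, d(125) = 4, d(126) = 12, d(127) = 2, d(128) = 8, d(129) = 4, d(130) = 8, d(131) = 2, d(132) = 12, d(133) = 4, d(134) = 4, d(135) = 8, d(136) = 8, d(137) = 2, d(138) = 8, d(139) = 2, d(140) = 12, d(141) = 4, d(142) = 4, d(143) = 4, d(144) = 15, d(145) = 4, d(146) = 4, d(147) = 6, d(148) = 6, d(149) = 2, d(150) = 12, d(151) = 2, d(152) = 8, d(153) = 6, d(154) = 8, d(155) = 4, d(156) = 12, d(157) = 2, d(158) = 4, d(159) = 4, d(160) = 12, d(161) = 4, d(162) = 10, d(163) = 2, d(164) = 6, d(165) = 8, d(166) = 4, d(167) = 2, d(168) = 16, d(169) = 3, d(170) = 8, d(171) = 6, d(172) = 6, d(173) = 2, d(174) = 8, d(175) = 6, d(176) = 10, d(177) = 4, d(178) = 4, d(179) = 2, d(180) = 18, d(181) = 2, d(182) = 8, d(183) = 4, d(184) = 8, d(185) = 4, d(186) = 8, d(187) = 4, d(188) = 6, d(189) = 8, d(190) = 8, d(191) = 2, d(192) = 14, d(193) = 2, d(194) = 4, d(195) = 8, d(196) = 9, d(197) = 2. Summing all 197 values: 1072. (Dirichlet's divisor formula: Σ_{n ≤ x} d(n) = x ln(x) + (2γ − 1) x + O(√x). For x = 197, the asymptotic estimate is ≈ 1071.21.)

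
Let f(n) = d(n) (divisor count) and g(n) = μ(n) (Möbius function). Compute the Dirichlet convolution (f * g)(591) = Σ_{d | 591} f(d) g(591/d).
(d * μ)(591) = 1

Divisors of 591: [1, 3, 197, 591]. For each d | 591:
  d = 1: d(1) · μ(591/1) = 1 · 1 = 1
  d = 3: d(3) · μ(591/3) = 2 · -1 = -2
  d = 197: d(197) · μ(591/197) = 2 · -1 = -2
  d = 591: d(591) · μ(591/591) = 4 · 1 = 4
Summing: (d * μ)(591) = 1 + -2 + -2 + 4 = 1.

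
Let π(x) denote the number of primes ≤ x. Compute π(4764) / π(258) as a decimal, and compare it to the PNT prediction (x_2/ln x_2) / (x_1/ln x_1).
π(4764)/π(258) = 641/55 ≈ 11.6545;  PNT prediction ≈ 12.1074.

π(258) = 55 and π(4764) = 641, so π(4764)/π(258) ≈ 11.6545. The PNT-predicted ratio is (4764/ln(4764)) / (258/ln(258)) ≈ 12.1074. The two agree to within a few percent, as expected.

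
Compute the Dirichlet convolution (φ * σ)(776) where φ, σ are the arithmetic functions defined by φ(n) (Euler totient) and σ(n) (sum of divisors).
(φ * σ)(776) = 6208

Divisors of 776: [1, 2, 4, 8, 97, 194, 388, 776]. For each d | 776:
  d = 1: φ(1) · σ(776/1) = 1 · 1470 = 1470
  d = 2: φ(2) · σ(776/2) = 1 · 686 = 686
  d = 4: φ(4) · σ(776/4) = 2 · 294 = 588
  d = 8: φ(8) · σ(776/8) = 4 · 98 = 392
  d = 97: φ(97) · σ(776/97) = 96 · 15 = 1440
  d = 194: φ(194) · σ(776/194) = 96 · 7 = 672
  d = 388: φ(388) · σ(776/388) = 192 · 3 = 576
  d = 776: φ(776) · σ(776/776) = 384 · 1 = 384
Summing: (φ * σ)(776) = 1470 + 686 + 588 + 392 + 1440 + 672 + 576 + 384 = 6208.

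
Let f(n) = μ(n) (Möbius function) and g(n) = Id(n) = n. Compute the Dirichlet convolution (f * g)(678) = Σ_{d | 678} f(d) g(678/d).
(μ * Id)(678) = 224

Divisors of 678: [1, 2, 3, 6, 113, 226, 339, 678]. For each d | 678:
  d = 1: μ(1) · Id(678/1) = 1 · 678 = 678
  d = 2: μ(2) · Id(678/2) = -1 · 339 = -339
  d = 3: μ(3) · Id(678/3) = -1 · 226 = -226
  d = 6: μ(6) · Id(678/6) = 1 · 113 = 113
  d = 113: μ(113) · Id(678/113) = -1 · 6 = -6
  d = 226: μ(226) · Id(678/226) = 1 · 3 = 3
  d = 339: μ(339) · Id(678/339) = 1 · 2 = 2
  d = 678: μ(678) · Id(678/678) = -1 · 1 = -1
Summing: (μ * Id)(678) = 678 + -339 + -226 + 113 + -6 + 3 + 2 + -1 = 224.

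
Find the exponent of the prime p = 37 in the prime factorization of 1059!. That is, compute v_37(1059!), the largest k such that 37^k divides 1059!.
v_37(1059!) = 28

Legendre's formula: v_p(n!) = Σ_{k ≥ 1} ⌊n / p^k⌋. For p = 37, n = 1059, the terms are:
  ⌊1059/37^1⌋ = ⌊1059/37⌋ = 28
(the next term ⌊1059/37^2⌋ = 0, terminating the sum). Summing: v_37(1059!) = 28 = 28.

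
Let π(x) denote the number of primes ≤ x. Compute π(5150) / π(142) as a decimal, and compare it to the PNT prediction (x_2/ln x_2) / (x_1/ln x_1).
π(5150)/π(142) = 686/34 ≈ 20.1765;  PNT prediction ≈ 21.0297.

π(142) = 34 and π(5150) = 686, so π(5150)/π(142) ≈ 20.1765. The PNT-predicted ratio is (5150/ln(5150)) / (142/ln(142)) ≈ 21.0297. The two agree to within a few percent, as expected.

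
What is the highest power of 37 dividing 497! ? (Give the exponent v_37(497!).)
v_37(497!) = 13

Legendre's formula: v_p(n!) = Σ_{k ≥ 1} ⌊n / p^k⌋. For p = 37, n = 497, the terms are:
  ⌊497/37^1⌋ = ⌊497/37⌋ = 13
(the next term ⌊497/37^2⌋ = 0, terminating the sum). Summing: v_37(497!) = 13 = 13.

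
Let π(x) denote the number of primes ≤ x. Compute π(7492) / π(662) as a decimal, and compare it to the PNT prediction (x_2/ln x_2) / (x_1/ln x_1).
π(7492)/π(662) = 949/121 ≈ 7.8430;  PNT prediction ≈ 8.2394.

π(662) = 121 and π(7492) = 949, so π(7492)/π(662) ≈ 7.8430. The PNT-predicted ratio is (7492/ln(7492)) / (662/ln(662)) ≈ 8.2394. The two agree to within a few percent, as expected.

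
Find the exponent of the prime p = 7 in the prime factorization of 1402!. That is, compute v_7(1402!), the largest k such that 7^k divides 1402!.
v_7(1402!) = 232

Legendre's formula: v_p(n!) = Σ_{k ≥ 1} ⌊n / p^k⌋. For p = 7, n = 1402, the terms are:
  ⌊1402/7^1⌋ = ⌊1402/7⌋ = 200
  ⌊1402/7^2⌋ = ⌊1402/49⌋ = 28
  ⌊1402/7^3⌋ = ⌊1402/343⌋ = 4
(the next term ⌊1402/7^4⌋ = 0, terminating the sum). Summing: v_7(1402!) = 200 + 28 + 4 = 232.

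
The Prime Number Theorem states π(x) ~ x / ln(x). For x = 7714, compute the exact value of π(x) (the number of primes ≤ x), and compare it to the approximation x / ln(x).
π(7714) = 978;  x/ln(x) ≈ 861.82;  relative error ≈ 11.88%.

Directly count primes up to 7714: π(7714) = 978. The PNT approximation gives 7714/ln(7714) ≈ 7714/8.95079 ≈ 861.82. Relative error (π(x) − x/ln(x)) / π(x) ≈ 11.88%; the approximation is known to undercount slightly (Li(x) is a better estimate).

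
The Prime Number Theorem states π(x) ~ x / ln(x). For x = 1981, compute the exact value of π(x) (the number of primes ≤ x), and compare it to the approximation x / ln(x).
π(1981) = 299;  x/ln(x) ≈ 260.95;  relative error ≈ 12.72%.

Directly count primes up to 1981: π(1981) = 299. The PNT approximation gives 1981/ln(1981) ≈ 1981/7.59136 ≈ 260.95. Relative error (π(x) − x/ln(x)) / π(x) ≈ 12.72%; the approximation is known to undercount slightly (Li(x) is a better estimate).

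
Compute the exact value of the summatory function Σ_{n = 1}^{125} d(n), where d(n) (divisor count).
Σ_{n ≤ 125} d(n) = 623

Compute d(n) for each 1 ≤ n ≤ 125: d(1) = 1, d(2) = 2, d(3) = 2, d(4) = 3, d(5) = 2, d(6) = 4, d(7) = 2, d(8) = 4, d(9) = 3, d(10) = 4, d(11) = 2, d(12) = 6, d(13) = 2, d(14) = 4, d(15) = 4, d(16) = 5, d(17) = 2, d(18) = 6, d(19) = 2, d(20) = 6, d(21) = 4, d(22) = 4, d(23) = 2, d(24) = 8, d(25) = 3, d(26) = 4, d(27) = 4, d(28) = 6, d(29) = 2, d(30) = 8, d(31) = 2, d(32) = 6, d(33) = 4, d(34) = 4, d(35) = 4, d(36) = 9, d(37) = 2, d(38) = 4, d(39) = 4, d(40) = 8, d(41) = 2, d(42) = 8, d(43) = 2, d(44) = 6, d(45) = 6, d(46) = 4, d(47) = 2, d(48) = 10, d(49) = 3, d(50) = 6, d(51) = 4, d(52) = 6, d(53) = 2, d(54) = 8, d(55) = 4, d(56) = 8, d(57) = 4, d(58) = 4, d(59) = 2, d(60) = 12, d(61) = 2, d(62) = 4, d(63) = 6, d(64) = 7, d(65) = 4, d(66) = 8, d(67) = 2, d(68) = 6, d(69) = 4, d(70) = 8, d(71) = 2, d(72) = 12, d(73) = 2, d(74) = 4, d(75) = 6, d(76) = 6, d(77) = 4, d(78) = 8, d(79) = 2, d(80) = 10, d(81) = 5, d(82) = 4, d(83) = 2, d(84) = 12, d(85) = 4, d(86) = 4, d(87) = 4, d(88) = 8, d(89) = 2, d(90) = 12, d(91) = 4, d(92) = 6, d(93) = 4, d(94) = 4, d(95) = 4, d(96) = 12, d(97) = 2, d(98) = 6, d(99) = 6, d(100) = 9, d(101) = 2, d(102) = 8, d(103) = 2, d(104) = 8, d(105) = 8, d(106) = 4, d(107) = 2, d(108) = 12, d(109) = 2, d(110) = 8, d(111) = 4, d(112) = 10, d(113) = 2, d(114) = 8, d(115) = 4, d(116) = 6, d(117) = 6, d(118) = 4, d(119) = 4, d(120) = 16, d(121) = 3, d(122) = 4, d(123) = 4, d(124) = 6, d(125) = 4. Summing all 125 values: 623. (Dirichlet's divisor formula: Σ_{n ≤ x} d(n) = x ln(x) + (2γ − 1) x + O(√x). For x = 125, the asymptotic estimate is ≈ 622.84.)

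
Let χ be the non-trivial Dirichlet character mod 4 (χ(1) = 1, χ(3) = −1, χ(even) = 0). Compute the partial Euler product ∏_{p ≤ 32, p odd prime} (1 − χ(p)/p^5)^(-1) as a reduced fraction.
∏ = 52015810615424538455317584769582112629834289625/52216435813704314792391924764477903837266444288

The odd primes p ≤ 32 are [3, 5, 7, 11, 13, 17, 19, 23, 29, 31]. For each, χ(p) = 1 if p ≡ 1 mod 4, χ(p) = −1 if p ≡ 3 mod 4. Taking (1 − χ(p)/p^5)^(-1) = p^5/(p^5 − χ(p)): (1 − (-1)/3^5)^(-1) · (1 − (1)/5^5)^(-1) · (1 − (-1)/7^5)^(-1) · (1 − (-1)/11^5)^(-1) · (1 − (1)/13^5)^(-1) · (1 − (1)/17^5)^(-1) · (1 − (-1)/19^5)^(-1) · (1 − (-1)/23^5)^(-1) · (1 − (1)/29^5)^(-1) · (1 − (-1)/31^5)^(-1) = 52015810615424538455317584769582112629834289625/52216435813704314792391924764477903837266444288.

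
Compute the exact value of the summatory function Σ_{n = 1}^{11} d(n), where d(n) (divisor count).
Σ_{n ≤ 11} d(n) = 29

Compute d(n) for each 1 ≤ n ≤ 11: d(1) = 1, d(2) = 2, d(3) = 2, d(4) = 3, d(5) = 2, d(6) = 4, d(7) = 2, d(8) = 4, d(9) = 3, d(10) = 4, d(11) = 2. Summing all 11 values: 29. (Dirichlet's divisor formula: Σ_{n ≤ x} d(n) = x ln(x) + (2γ − 1) x + O(√x). For x = 11, the asymptotic estimate is ≈ 28.08.)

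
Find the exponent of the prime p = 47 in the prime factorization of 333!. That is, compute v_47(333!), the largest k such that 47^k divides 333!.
v_47(333!) = 7

Legendre's formula: v_p(n!) = Σ_{k ≥ 1} ⌊n / p^k⌋. For p = 47, n = 333, the terms are:
  ⌊333/47^1⌋ = ⌊333/47⌋ = 7
(the next term ⌊333/47^2⌋ = 0, terminating the sum). Summing: v_47(333!) = 7 = 7.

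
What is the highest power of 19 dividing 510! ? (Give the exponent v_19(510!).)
v_19(510!) = 27

Legendre's formula: v_p(n!) = Σ_{k ≥ 1} ⌊n / p^k⌋. For p = 19, n = 510, the terms are:
  ⌊510/19^1⌋ = ⌊510/19⌋ = 26
  ⌊510/19^2⌋ = ⌊510/361⌋ = 1
(the next term ⌊510/19^3⌋ = 0, terminating the sum). Summing: v_19(510!) = 26 + 1 = 27.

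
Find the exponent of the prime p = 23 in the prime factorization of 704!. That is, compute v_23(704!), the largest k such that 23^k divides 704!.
v_23(704!) = 31

Legendre's formula: v_p(n!) = Σ_{k ≥ 1} ⌊n / p^k⌋. For p = 23, n = 704, the terms are:
  ⌊704/23^1⌋ = ⌊704/23⌋ = 30
  ⌊704/23^2⌋ = ⌊704/529⌋ = 1
(the next term ⌊704/23^3⌋ = 0, terminating the sum). Summing: v_23(704!) = 30 + 1 = 31.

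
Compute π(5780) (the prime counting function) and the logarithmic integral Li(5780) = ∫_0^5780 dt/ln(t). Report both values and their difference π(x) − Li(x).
π(5780) = 758;  Li(5780) ≈ 775.07;  π(x) − Li(x) ≈ -17.07.

Direct count of primes ≤ 5780 gives π(5780) = 758. Numerical evaluation of the logarithmic integral gives Li(5780) ≈ 775.07. The difference π(x) − Li(x) ≈ -17.07 is typically negative for small/moderate x (Li(x) overestimates), though Littlewood's theorem shows this sign changes infinitely often.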